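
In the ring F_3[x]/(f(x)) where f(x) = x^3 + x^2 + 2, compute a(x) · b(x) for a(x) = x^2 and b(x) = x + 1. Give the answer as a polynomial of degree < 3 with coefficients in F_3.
Multiply as integer polynomials: a · b = x^3 + x^2. Reducing coefficients mod 3: a · b ≡ x^3 + x^2. Now divide by f(x) = x^3 + x^2 + 2 in F_3[x], eliminating the leading term at each step:
  leading term x^3: subtract (1)·f(x) = x^3 + x^2 + 2, leaving 1 (coefficients mod 3)
The degree is now < 3, so this is the remainder. Hence a · b ≡ 1 in F_3[x]/(f).

Final answer: a · b ≡ 1 (mod f(x))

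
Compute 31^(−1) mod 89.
Apply the extended Euclidean algorithm to (89, 31), tracking rows (r, s, t) with s·89 + t·31 = r. Each division r_prev = q·r_cur + r_new produces the new row as (previous row) − q·(current row):
  row A: (89, 1, 0)   [1·89 + 0·31 = 89]
  row B: (31, 0, 1)   [0·89 + 1·31 = 31]
  89 = 2·31 + 27   → row C = row A − 2·row B = (27, 1, −2)   [check: 1·89 − 2·31 = 27]
  31 = 1·27 + 4   → row D = row B − 1·row C = (4, −1, 3)   [check: −1·89 + 3·31 = 4]
  27 = 6·4 + 3   → row E = row C − 6·row D = (3, 7, −20)   [check: 7·89 − 20·31 = 3]
  4 = 1·3 + 1   → row F = row D − 1·row E = (1, −8, 23)   [check: −8·89 + 23·31 = 1]
  3 = 3·1 + 0   → remainder 0, stop. gcd = 1 (last nonzero row F).
The gcd is 1, so 31 is invertible mod 89. The last nonzero row gives −8·89 + 23·31 = 1, so t = 23. So 31^(−1) ≡ 23 (mod 89). Verify: 31 · 23 = 713 ≡ 1 (mod 89). ✓

Final answer: 31^(−1) ≡ 23 (mod 89)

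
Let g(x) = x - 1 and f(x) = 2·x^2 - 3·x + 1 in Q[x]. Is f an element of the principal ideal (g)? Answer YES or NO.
YES

In Q[x] the ideal (g) consists of all multiples of g, so f ∈ (g) iff g | f, i.e. iff the remainder of f on division by g is 0. Divide f by g (g is monic, so eliminate the leading term of the running remainder at each step):
  leading term 2·x^2: subtract (2·x)·g(x) = 2·x^2 - 2·x, leaving 1 - x
  leading term -x: subtract (-1)·g(x) = 1 - x, leaving 0
The remainder is 0, so f(x) = g(x) · h(x) with h(x) = 2·x - 1. Hence g | f, i.e. f ∈ (g).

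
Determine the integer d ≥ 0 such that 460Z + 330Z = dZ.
In the PID Z, (a, b) is generated by gcd(a, b). Compute gcd(460, 330) with the extended Euclidean algorithm, tracking rows (r, s, t) with s·460 + t·330 = r:
  row A: (460, 1, 0)   [1·460 + 0·330 = 460]
  row B: (330, 0, 1)   [0·460 + 1·330 = 330]
  460 = 1·330 + 130   → row C = row A − 1·row B = (130, 1, −1)   [check: 1·460 − 1·330 = 130]
  330 = 2·130 + 70   → row D = row B − 2·row C = (70, −2, 3)   [check: −2·460 + 3·330 = 70]
  130 = 1·70 + 60   → row E = row C − 1·row D = (60, 3, −4)   [check: 3·460 − 4·330 = 60]
  70 = 1·60 + 10   → row F = row D − 1·row E = (10, −5, 7)   [check: −5·460 + 7·330 = 10]
  60 = 6·10 + 0   → remainder 0, stop. gcd = 10 (last nonzero row F).
So gcd(460, 330) = 10, with Bézout identity −5·460 + 7·330 = 10. Containment (⊇): the Bézout identity exhibits 10 as an element of (460, 330), giving (10) ⊆ (460, 330). Containment (⊆): since 10 | 460 and 10 | 330 (460 = 10·46, 330 = 10·33), every Z-linear combination of 460 and 330 is divisible by 10, so (460, 330) ⊆ (10). Therefore (460, 330) = (10), d = 10.

Final answer: (460, 330) = (10); d = 10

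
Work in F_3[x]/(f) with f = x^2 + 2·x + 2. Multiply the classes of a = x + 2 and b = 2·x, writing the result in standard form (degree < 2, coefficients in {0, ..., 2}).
a · b ≡ 2 (mod f(x))

Multiply as integer polynomials: a · b = 2·x^2 + 4·x. Reducing coefficients mod 3: a · b ≡ 2·x^2 + x. Now divide by f(x) = x^2 + 2·x + 2 in F_3[x], eliminating the leading term at each step:
  leading term 2·x^2: subtract (2)·f(x) = 2·x^2 + x + 1, leaving 2 (coefficients mod 3)
The degree is now < 2, so this is the remainder. Hence a · b ≡ 2 in F_3[x]/(f).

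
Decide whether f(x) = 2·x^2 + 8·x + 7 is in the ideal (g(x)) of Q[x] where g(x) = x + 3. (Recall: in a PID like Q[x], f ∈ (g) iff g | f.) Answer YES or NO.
NO

In Q[x] the ideal (g) consists of all multiples of g, so f ∈ (g) iff g | f, i.e. iff the remainder of f on division by g is 0. Divide f by g (g is monic, so eliminate the leading term of the running remainder at each step):
  leading term 2·x^2: subtract (2·x)·g(x) = 2·x^2 + 6·x, leaving 2·x + 7
  leading term 2·x: subtract (2)·g(x) = 2·x + 6, leaving 1
The remainder r(x) = 1 ≠ 0 (and deg r < deg g), so g ∤ f, i.e. f ∉ (g).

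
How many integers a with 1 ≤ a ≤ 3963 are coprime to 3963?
The number of a ∈ {1, ..., 3963} with gcd(a, 3963) = 1 is by definition Euler's totient φ(3963). φ is multiplicative, with φ(p^e) = p^e − p^(e−1). Factorise 3963 = 3 · 1321. Then
  φ(3963) = (3 − 1) · (1321 − 1) = 2 · 1320 = 2640.
So there are 2640 such integers.

Final answer: 2640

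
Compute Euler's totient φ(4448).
φ(4448) = 2208

φ is multiplicative, with φ(p^e) = p^e − p^(e−1). Factorise 4448 = 2^5 · 139. Then
  φ(4448) = (2^5 − 2^4) · (139 − 1) = 16 · 138 = 2208.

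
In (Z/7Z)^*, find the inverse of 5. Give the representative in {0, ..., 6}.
Apply the extended Euclidean algorithm to (7, 5), tracking rows (r, s, t) with s·7 + t·5 = r. Each division r_prev = q·r_cur + r_new produces the new row as (previous row) − q·(current row):
  row A: (7, 1, 0)   [1·7 + 0·5 = 7]
  row B: (5, 0, 1)   [0·7 + 1·5 = 5]
  7 = 1·5 + 2   → row C = row A − 1·row B = (2, 1, −1)   [check: 1·7 − 1·5 = 2]
  5 = 2·2 + 1   → row D = row B − 2·row C = (1, −2, 3)   [check: −2·7 + 3·5 = 1]
  2 = 2·1 + 0   → remainder 0, stop. gcd = 1 (last nonzero row D).
The gcd is 1, so 5 is invertible mod 7. The last nonzero row gives −2·7 + 3·5 = 1, so t = 3. So 5^(−1) ≡ 3 (mod 7). Verify: 5 · 3 = 15 ≡ 1 (mod 7). ✓

Final answer: 5^(−1) ≡ 3 (mod 7)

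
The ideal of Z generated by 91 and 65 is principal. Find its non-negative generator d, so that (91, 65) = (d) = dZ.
In the PID Z, (a, b) is generated by gcd(a, b). Compute gcd(91, 65) with the extended Euclidean algorithm, tracking rows (r, s, t) with s·91 + t·65 = r:
  row A: (91, 1, 0)   [1·91 + 0·65 = 91]
  row B: (65, 0, 1)   [0·91 + 1·65 = 65]
  91 = 1·65 + 26   → row C = row A − 1·row B = (26, 1, −1)   [check: 1·91 − 1·65 = 26]
  65 = 2·26 + 13   → row D = row B − 2·row C = (13, −2, 3)   [check: −2·91 + 3·65 = 13]
  26 = 2·13 + 0   → remainder 0, stop. gcd = 13 (last nonzero row D).
So gcd(91, 65) = 13, with Bézout identity −2·91 + 3·65 = 13. Containment (⊇): the Bézout identity exhibits 13 as an element of (91, 65), giving (13) ⊆ (91, 65). Containment (⊆): since 13 | 91 and 13 | 65 (91 = 13·7, 65 = 13·5), every Z-linear combination of 91 and 65 is divisible by 13, so (91, 65) ⊆ (13). Therefore (91, 65) = (13), d = 13.

Final answer: (91, 65) = (13); d = 13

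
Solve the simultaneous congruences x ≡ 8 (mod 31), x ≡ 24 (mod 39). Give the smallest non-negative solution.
x ≡ 1155 (mod 1209); the representative in [0, 1209) is 1155

The moduli 31, 39 are pairwise coprime, so by the CRT there is a unique solution mod 31·39 = 1209.
Solve by successive substitution. Start with x ≡ 8 (mod 31).
  Combine with x ≡ 24 (mod 39): write x = 8 + 31·t and require 8 + 31·t ≡ 24 (mod 39), i.e. 31·t ≡ 24 − 8 ≡ 16 (mod 39). Since 31^(−1) ≡ 34 (mod 39), t ≡ 34·16 ≡ 37 (mod 39). So x ≡ 8 + 31·37 = 1155 (mod 1209).
Unique solution in [0, 1209): x = 1155.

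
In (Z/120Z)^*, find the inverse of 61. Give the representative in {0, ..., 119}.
61^(−1) ≡ 61 (mod 120)

Apply the extended Euclidean algorithm to (120, 61), tracking rows (r, s, t) with s·120 + t·61 = r. Each division r_prev = q·r_cur + r_new produces the new row as (previous row) − q·(current row):
  row A: (120, 1, 0)   [1·120 + 0·61 = 120]
  row B: (61, 0, 1)   [0·120 + 1·61 = 61]
  120 = 1·61 + 59   → row C = row A − 1·row B = (59, 1, −1)   [check: 1·120 − 1·61 = 59]
  61 = 1·59 + 2   → row D = row B − 1·row C = (2, −1, 2)   [check: −1·120 + 2·61 = 2]
  59 = 29·2 + 1   → row E = row C − 29·row D = (1, 30, −59)   [check: 30·120 − 59·61 = 1]
  2 = 2·1 + 0   → remainder 0, stop. gcd = 1 (last nonzero row E).
The gcd is 1, so 61 is invertible mod 120. The last nonzero row gives 30·120 − 59·61 = 1, so t = −59. So 61^(−1) ≡ −59 ≡ 61 (mod 120). Verify: 61 · 61 = 3721 ≡ 1 (mod 120). ✓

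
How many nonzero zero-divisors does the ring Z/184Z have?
Z/184Z has 95 nonzero zero-divisors

In Z/184Z each nonzero element is either a unit (gcd with 184 is 1) or a zero-divisor (gcd > 1). The number of units is φ(184): factorise 184 = 2^3 · 23, so φ(184) = (2^3 − 2^2) · (23 − 1) = 4 · 22 = 88. The nonzero elements number 184 − 1 = 183. Hence the nonzero zero-divisors number 183 − 88 = 95.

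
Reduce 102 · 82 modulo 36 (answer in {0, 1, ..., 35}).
12

Reduce the factors first: 102 ≡ 30, 82 ≡ 10 (mod 36), so 102 · 82 ≡ 30 · 10 (mod 36). 30 · 10 = 300. Dividing by 36: 300 = 8·36 + 12. So (102 · 82) mod 36 = 12.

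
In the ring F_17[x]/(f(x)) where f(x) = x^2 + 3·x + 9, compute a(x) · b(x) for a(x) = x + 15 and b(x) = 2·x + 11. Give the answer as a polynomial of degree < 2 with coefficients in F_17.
Multiply as integer polynomials: a · b = 2·x^2 + 41·x + 165. Reducing coefficients mod 17: a · b ≡ 2·x^2 + 7·x + 12. Now divide by f(x) = x^2 + 3·x + 9 in F_17[x], eliminating the leading term at each step:
  leading term 2·x^2: subtract (2)·f(x) = 2·x^2 + 6·x + 1, leaving x + 11 (coefficients mod 17)
The degree is now < 2, so this is the remainder. Hence a · b ≡ x + 11 in F_17[x]/(f).

Final answer: a · b ≡ x + 11 (mod f(x))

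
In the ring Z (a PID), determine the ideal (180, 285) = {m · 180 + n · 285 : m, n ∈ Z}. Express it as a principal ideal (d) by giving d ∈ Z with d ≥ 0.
(180, 285) = (15); d = 15

In the PID Z, (a, b) is generated by gcd(a, b). Compute gcd(285, 180) with the extended Euclidean algorithm, tracking rows (r, s, t) with s·285 + t·180 = r:
  row A: (285, 1, 0)   [1·285 + 0·180 = 285]
  row B: (180, 0, 1)   [0·285 + 1·180 = 180]
  285 = 1·180 + 105   → row C = row A − 1·row B = (105, 1, −1)   [check: 1·285 − 1·180 = 105]
  180 = 1·105 + 75   → row D = row B − 1·row C = (75, −1, 2)   [check: −1·285 + 2·180 = 75]
  105 = 1·75 + 30   → row E = row C − 1·row D = (30, 2, −3)   [check: 2·285 − 3·180 = 30]
  75 = 2·30 + 15   → row F = row D − 2·row E = (15, −5, 8)   [check: −5·285 + 8·180 = 15]
  30 = 2·15 + 0   → remainder 0, stop. gcd = 15 (last nonzero row F).
So gcd(180, 285) = 15, with Bézout identity −5·285 + 8·180 = 15. Containment (⊇): the Bézout identity exhibits 15 as an element of (180, 285), giving (15) ⊆ (180, 285). Containment (⊆): since 15 | 180 and 15 | 285 (180 = 15·12, 285 = 15·19), every Z-linear combination of 180 and 285 is divisible by 15, so (180, 285) ⊆ (15). Therefore (180, 285) = (15), d = 15.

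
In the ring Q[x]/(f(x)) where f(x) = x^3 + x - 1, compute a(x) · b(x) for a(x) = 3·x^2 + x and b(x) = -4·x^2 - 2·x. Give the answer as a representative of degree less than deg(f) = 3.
a · b ≡ 10·x^2 - 2·x - 10 (mod f(x))

First multiply in Q[x] without reducing: a · b = -12·x^4 - 10·x^3 - 2·x^2. Now divide by f(x) = x^3 + x - 1, eliminating the leading term at each step:
  leading term -12·x^4: subtract (-12·x)·f(x) = -12·x^4 - 12·x^2 + 12·x, leaving -10·x^3 + 10·x^2 - 12·x
  leading term -10·x^3: subtract (-10)·f(x) = -10·x^3 - 10·x + 10, leaving 10·x^2 - 2·x - 10
The degree is now < 3, so this is the remainder. Hence a · b ≡ 10·x^2 - 2·x - 10 in Q[x]/(f).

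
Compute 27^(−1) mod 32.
Apply the extended Euclidean algorithm to (32, 27), tracking rows (r, s, t) with s·32 + t·27 = r. Each division r_prev = q·r_cur + r_new produces the new row as (previous row) − q·(current row):
  row A: (32, 1, 0)   [1·32 + 0·27 = 32]
  row B: (27, 0, 1)   [0·32 + 1·27 = 27]
  32 = 1·27 + 5   → row C = row A − 1·row B = (5, 1, −1)   [check: 1·32 − 1·27 = 5]
  27 = 5·5 + 2   → row D = row B − 5·row C = (2, −5, 6)   [check: −5·32 + 6·27 = 2]
  5 = 2·2 + 1   → row E = row C − 2·row D = (1, 11, −13)   [check: 11·32 − 13·27 = 1]
  2 = 2·1 + 0   → remainder 0, stop. gcd = 1 (last nonzero row E).
The gcd is 1, so 27 is invertible mod 32. The last nonzero row gives 11·32 − 13·27 = 1, so t = −13. So 27^(−1) ≡ −13 ≡ 19 (mod 32). Verify: 27 · 19 = 513 ≡ 1 (mod 32). ✓

Final answer: 27^(−1) ≡ 19 (mod 32)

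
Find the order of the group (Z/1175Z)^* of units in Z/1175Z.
|(Z/1175Z)^*| = 920

(Z/1175Z)^* consists of the classes a with gcd(a, 1175) = 1, so its order is φ(1175). φ is multiplicative, with φ(p^e) = p^e − p^(e−1). Factorise 1175 = 5^2 · 47. Then
  φ(1175) = (5^2 − 5^1) · (47 − 1) = 20 · 46 = 920.
Thus |(Z/1175Z)^*| = 920.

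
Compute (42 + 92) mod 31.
Reduce the summands first: 42 ≡ 11, 92 ≡ 30 (mod 31), so 42 + 92 ≡ 11 + 30 (mod 31). 11 + 30 = 41; 41 = 1·31 + 10, so (42 + 92) mod 31 = 10.

Final answer: 10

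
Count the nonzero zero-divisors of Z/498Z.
In Z/498Z each nonzero element is either a unit (gcd with 498 is 1) or a zero-divisor (gcd > 1). The number of units is φ(498): factorise 498 = 2 · 3 · 83, so φ(498) = (2 − 1) · (3 − 1) · (83 − 1) = 1 · 2 · 82 = 164. The nonzero elements number 498 − 1 = 497. Hence the nonzero zero-divisors number 497 − 164 = 333.

Final answer: Z/498Z has 333 nonzero zero-divisors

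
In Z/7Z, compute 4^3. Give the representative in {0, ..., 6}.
Use repeated squaring. Binary(3) = 11. Walk through the bits of the exponent 3 left-to-right: at each bit after the leading one, square the running value, then multiply by 4 if the bit is 1 (always reducing mod 7):
  bit 1 = 1 (leading): start with 4.
  bit 2 = 1: square 4^2 = 16 ≡ 2; bit is 1, so multiply 2·4 = 8 ≡ 1 (mod 7).
Final value: 4^3 ≡ 1 (mod 7).

Final answer: 1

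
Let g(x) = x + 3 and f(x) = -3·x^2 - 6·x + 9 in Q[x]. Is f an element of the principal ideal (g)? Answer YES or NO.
In Q[x] the ideal (g) consists of all multiples of g, so f ∈ (g) iff g | f, i.e. iff the remainder of f on division by g is 0. Divide f by g (g is monic, so eliminate the leading term of the running remainder at each step):
  leading term -3·x^2: subtract (-3·x)·g(x) = -3·x^2 - 9·x, leaving 3·x + 9
  leading term 3·x: subtract (3)·g(x) = 3·x + 9, leaving 0
The remainder is 0, so f(x) = g(x) · h(x) with h(x) = 3 - 3·x. Hence g | f, i.e. f ∈ (g).

Final answer: YES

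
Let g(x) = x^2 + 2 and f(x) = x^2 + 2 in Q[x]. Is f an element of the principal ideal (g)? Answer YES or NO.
In Q[x] the ideal (g) consists of all multiples of g, so f ∈ (g) iff g | f, i.e. iff the remainder of f on division by g is 0. Divide f by g (g is monic, so eliminate the leading term of the running remainder at each step):
  leading term x^2: subtract (1)·g(x) = x^2 + 2, leaving 0
The remainder is 0, so f(x) = g(x) · h(x) with h(x) = 1. Hence g | f, i.e. f ∈ (g).

Final answer: YES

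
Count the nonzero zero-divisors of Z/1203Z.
Z/1203Z has 402 nonzero zero-divisors

In Z/1203Z each nonzero element is either a unit (gcd with 1203 is 1) or a zero-divisor (gcd > 1). The number of units is φ(1203): factorise 1203 = 3 · 401, so φ(1203) = (3 − 1) · (401 − 1) = 2 · 400 = 800. The nonzero elements number 1203 − 1 = 1202. Hence the nonzero zero-divisors number 1202 − 800 = 402.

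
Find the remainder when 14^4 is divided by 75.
16

Use repeated squaring. Binary(4) = 100. Walk through the bits of the exponent 4 left-to-right: at each bit after the leading one, square the running value, then multiply by 14 if the bit is 1 (always reducing mod 75):
  bit 1 = 1 (leading): start with 14.
  bit 2 = 0: square 14^2 = 196 ≡ 46 (mod 75).
  bit 3 = 0: square 46^2 = 2116 ≡ 16 (mod 75).
Final value: 14^4 ≡ 16 (mod 75).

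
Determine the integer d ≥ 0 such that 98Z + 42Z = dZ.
In the PID Z, (a, b) is generated by gcd(a, b). Compute gcd(98, 42) with the extended Euclidean algorithm, tracking rows (r, s, t) with s·98 + t·42 = r:
  row A: (98, 1, 0)   [1·98 + 0·42 = 98]
  row B: (42, 0, 1)   [0·98 + 1·42 = 42]
  98 = 2·42 + 14   → row C = row A − 2·row B = (14, 1, −2)   [check: 1·98 − 2·42 = 14]
  42 = 3·14 + 0   → remainder 0, stop. gcd = 14 (last nonzero row C).
So gcd(98, 42) = 14, with Bézout identity 1·98 − 2·42 = 14. Containment (⊇): the Bézout identity exhibits 14 as an element of (98, 42), giving (14) ⊆ (98, 42). Containment (⊆): since 14 | 98 and 14 | 42 (98 = 14·7, 42 = 14·3), every Z-linear combination of 98 and 42 is divisible by 14, so (98, 42) ⊆ (14). Therefore (98, 42) = (14), d = 14.

Final answer: (98, 42) = (14); d = 14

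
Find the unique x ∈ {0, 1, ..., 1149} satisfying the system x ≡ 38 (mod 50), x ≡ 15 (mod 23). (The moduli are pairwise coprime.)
The moduli 50, 23 are pairwise coprime, so by the CRT there is a unique solution mod 50·23 = 1150.
Solve by successive substitution. Start with x ≡ 38 (mod 50).
  Combine with x ≡ 15 (mod 23): write x = 38 + 50·t and require 38 + 50·t ≡ 15 (mod 23), i.e. 50·t ≡ 15 − 38 ≡ 0 (mod 23). Since 50^(−1) ≡ 6 (mod 23) (50 ≡ 4 (mod 23)), t ≡ 6·0 ≡ 0 (mod 23). So x ≡ 38 + 50·0 = 38 (mod 1150).
Unique solution in [0, 1150): x = 38.

Final answer: x ≡ 38 (mod 1150); the representative in [0, 1150) is 38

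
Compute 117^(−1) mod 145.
117^(−1) ≡ 88 (mod 145)

Apply the extended Euclidean algorithm to (145, 117), tracking rows (r, s, t) with s·145 + t·117 = r. Each division r_prev = q·r_cur + r_new produces the new row as (previous row) − q·(current row):
  row A: (145, 1, 0)   [1·145 + 0·117 = 145]
  row B: (117, 0, 1)   [0·145 + 1·117 = 117]
  145 = 1·117 + 28   → row C = row A − 1·row B = (28, 1, −1)   [check: 1·145 − 1·117 = 28]
  117 = 4·28 + 5   → row D = row B − 4·row C = (5, −4, 5)   [check: −4·145 + 5·117 = 5]
  28 = 5·5 + 3   → row E = row C − 5·row D = (3, 21, −26)   [check: 21·145 − 26·117 = 3]
  5 = 1·3 + 2   → row F = row D − 1·row E = (2, −25, 31)   [check: −25·145 + 31·117 = 2]
  3 = 1·2 + 1   → row G = row E − 1·row F = (1, 46, −57)   [check: 46·145 − 57·117 = 1]
  2 = 2·1 + 0   → remainder 0, stop. gcd = 1 (last nonzero row G).
The gcd is 1, so 117 is invertible mod 145. The last nonzero row gives 46·145 − 57·117 = 1, so t = −57. So 117^(−1) ≡ −57 ≡ 88 (mod 145). Verify: 117 · 88 = 10296 ≡ 1 (mod 145). ✓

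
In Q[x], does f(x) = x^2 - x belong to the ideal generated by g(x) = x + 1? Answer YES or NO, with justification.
In Q[x] the ideal (g) consists of all multiples of g, so f ∈ (g) iff g | f, i.e. iff the remainder of f on division by g is 0. Divide f by g (g is monic, so eliminate the leading term of the running remainder at each step):
  leading term x^2: subtract (x)·g(x) = x^2 + x, leaving -2·x
  leading term -2·x: subtract (-2)·g(x) = -2·x - 2, leaving 2
The remainder r(x) = 2 ≠ 0 (and deg r < deg g), so g ∤ f, i.e. f ∉ (g).

Final answer: NO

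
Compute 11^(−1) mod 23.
11^(−1) ≡ 21 (mod 23)

Apply the extended Euclidean algorithm to (23, 11), tracking rows (r, s, t) with s·23 + t·11 = r. Each division r_prev = q·r_cur + r_new produces the new row as (previous row) − q·(current row):
  row A: (23, 1, 0)   [1·23 + 0·11 = 23]
  row B: (11, 0, 1)   [0·23 + 1·11 = 11]
  23 = 2·11 + 1   → row C = row A − 2·row B = (1, 1, −2)   [check: 1·23 − 2·11 = 1]
  11 = 11·1 + 0   → remainder 0, stop. gcd = 1 (last nonzero row C).
The gcd is 1, so 11 is invertible mod 23. The last nonzero row gives 1·23 − 2·11 = 1, so t = −2. So 11^(−1) ≡ −2 ≡ 21 (mod 23). Verify: 11 · 21 = 231 ≡ 1 (mod 23). ✓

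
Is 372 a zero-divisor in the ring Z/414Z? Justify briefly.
gcd(372, 414) = 6 > 1, so 372 is not a unit in Z/414Z. In Z/nZ every nonzero non-unit is a zero-divisor: explicitly, take b = 414/gcd = 69 ≠ 0 (mod 414); then 372·69 = 25668 = 62·414, i.e. 372·69 ≡ 0 (mod 414). So 372 is a zero-divisor.

Final answer: YES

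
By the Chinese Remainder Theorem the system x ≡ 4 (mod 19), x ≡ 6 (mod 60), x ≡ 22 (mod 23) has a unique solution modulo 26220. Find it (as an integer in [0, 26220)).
The moduli 19, 60, 23 are pairwise coprime, so by the CRT there is a unique solution mod 19·60·23 = 26220.
Solve by successive substitution. Start with x ≡ 4 (mod 19).
  Combine with x ≡ 6 (mod 60): write x = 4 + 19·t and require 4 + 19·t ≡ 6 (mod 60), i.e. 19·t ≡ 6 − 4 ≡ 2 (mod 60). Since 19^(−1) ≡ 19 (mod 60), t ≡ 19·2 ≡ 38 (mod 60). So x ≡ 4 + 19·38 = 726 (mod 1140).
  Combine with x ≡ 22 (mod 23): write x = 726 + 1140·t and require 726 + 1140·t ≡ 22 (mod 23), i.e. 1140·t ≡ 22 − 726 ≡ 9 (mod 23). Since 1140^(−1) ≡ 16 (mod 23) (1140 ≡ 13 (mod 23)), t ≡ 16·9 ≡ 6 (mod 23). So x ≡ 726 + 1140·6 = 7566 (mod 26220).
Unique solution in [0, 26220): x = 7566.

Final answer: x ≡ 7566 (mod 26220); the representative in [0, 26220) is 7566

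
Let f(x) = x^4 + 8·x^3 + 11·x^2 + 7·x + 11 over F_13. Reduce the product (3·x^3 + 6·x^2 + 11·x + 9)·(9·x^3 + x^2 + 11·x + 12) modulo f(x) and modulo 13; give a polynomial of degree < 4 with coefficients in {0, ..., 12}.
a · b ≡ 7·x^2 + 7 (mod f(x))

Multiply as integer polynomials: a · b = 27·x^6 + 57·x^5 + 138·x^4 + 194·x^3 + 202·x^2 + 231·x + 108. Reducing coefficients mod 13: a · b ≡ x^6 + 5·x^5 + 8·x^4 + 12·x^3 + 7·x^2 + 10·x + 4. Now divide by f(x) = x^4 + 8·x^3 + 11·x^2 + 7·x + 11 in F_13[x], eliminating the leading term at each step:
  leading term x^6: subtract (x^2)·f(x) = x^6 + 8·x^5 + 11·x^4 + 7·x^3 + 11·x^2, leaving 10·x^5 + 10·x^4 + 5·x^3 + 9·x^2 + 10·x + 4 (coefficients mod 13)
  leading term 10·x^5: subtract (10·x)·f(x) = 10·x^5 + 2·x^4 + 6·x^3 + 5·x^2 + 6·x, leaving 8·x^4 + 12·x^3 + 4·x^2 + 4·x + 4 (coefficients mod 13)
  leading term 8·x^4: subtract (8)·f(x) = 8·x^4 + 12·x^3 + 10·x^2 + 4·x + 10, leaving 7·x^2 + 7 (coefficients mod 13)
The degree is now < 4, so this is the remainder. Hence a · b ≡ 7·x^2 + 7 in F_13[x]/(f).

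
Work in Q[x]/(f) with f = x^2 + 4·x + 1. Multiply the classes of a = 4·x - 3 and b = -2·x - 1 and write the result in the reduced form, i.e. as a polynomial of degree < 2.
First multiply in Q[x] without reducing: a · b = -8·x^2 + 2·x + 3. Now divide by f(x) = x^2 + 4·x + 1, eliminating the leading term at each step:
  leading term -8·x^2: subtract (-8)·f(x) = -8·x^2 - 32·x - 8, leaving 34·x + 11
The degree is now < 2, so this is the remainder. Hence a · b ≡ 34·x + 11 in Q[x]/(f).

Final answer: a · b ≡ 34·x + 11 (mod f(x))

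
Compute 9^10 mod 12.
Use repeated squaring. Binary(10) = 1010. Walk through the bits of the exponent 10 left-to-right: at each bit after the leading one, square the running value, then multiply by 9 if the bit is 1 (always reducing mod 12):
  bit 1 = 1 (leading): start with 9.
  bit 2 = 0: square 9^2 = 81 ≡ 9 (mod 12).
  bit 3 = 1: square 9^2 = 81 ≡ 9; bit is 1, so multiply 9·9 = 81 ≡ 9 (mod 12).
  bit 4 = 0: square 9^2 = 81 ≡ 9 (mod 12).
Final value: 9^10 ≡ 9 (mod 12).

Final answer: 9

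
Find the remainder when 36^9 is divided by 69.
Use repeated squaring. Binary(9) = 1001. Walk through the bits of the exponent 9 left-to-right: at each bit after the leading one, square the running value, then multiply by 36 if the bit is 1 (always reducing mod 69):
  bit 1 = 1 (leading): start with 36.
  bit 2 = 0: square 36^2 = 1296 ≡ 54 (mod 69).
  bit 3 = 0: square 54^2 = 2916 ≡ 18 (mod 69).
  bit 4 = 1: square 18^2 = 324 ≡ 48; bit is 1, so multiply 48·36 = 1728 ≡ 3 (mod 69).
Final value: 36^9 ≡ 3 (mod 69).

Final answer: 3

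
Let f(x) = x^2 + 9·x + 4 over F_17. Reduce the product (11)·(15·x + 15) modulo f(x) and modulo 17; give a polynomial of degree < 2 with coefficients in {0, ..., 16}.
Multiply as integer polynomials: a · b = 165·x + 165. Reducing coefficients mod 17: a · b ≡ 12·x + 12. This already has degree < 2, so no reduction by f is needed. Hence a · b ≡ 12·x + 12 in F_17[x]/(f).

Final answer: a · b ≡ 12·x + 12 (mod f(x))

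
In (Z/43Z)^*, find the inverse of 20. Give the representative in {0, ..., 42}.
20^(−1) ≡ 28 (mod 43)

Apply the extended Euclidean algorithm to (43, 20), tracking rows (r, s, t) with s·43 + t·20 = r. Each division r_prev = q·r_cur + r_new produces the new row as (previous row) − q·(current row):
  row A: (43, 1, 0)   [1·43 + 0·20 = 43]
  row B: (20, 0, 1)   [0·43 + 1·20 = 20]
  43 = 2·20 + 3   → row C = row A − 2·row B = (3, 1, −2)   [check: 1·43 − 2·20 = 3]
  20 = 6·3 + 2   → row D = row B − 6·row C = (2, −6, 13)   [check: −6·43 + 13·20 = 2]
  3 = 1·2 + 1   → row E = row C − 1·row D = (1, 7, −15)   [check: 7·43 − 15·20 = 1]
  2 = 2·1 + 0   → remainder 0, stop. gcd = 1 (last nonzero row E).
The gcd is 1, so 20 is invertible mod 43. The last nonzero row gives 7·43 − 15·20 = 1, so t = −15. So 20^(−1) ≡ −15 ≡ 28 (mod 43). Verify: 20 · 28 = 560 ≡ 1 (mod 43). ✓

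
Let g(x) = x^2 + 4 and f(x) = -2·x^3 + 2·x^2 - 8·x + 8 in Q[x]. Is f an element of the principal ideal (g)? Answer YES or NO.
YES

In Q[x] the ideal (g) consists of all multiples of g, so f ∈ (g) iff g | f, i.e. iff the remainder of f on division by g is 0. Divide f by g (g is monic, so eliminate the leading term of the running remainder at each step):
  leading term -2·x^3: subtract (-2·x)·g(x) = -2·x^3 - 8·x, leaving 2·x^2 + 8
  leading term 2·x^2: subtract (2)·g(x) = 2·x^2 + 8, leaving 0
The remainder is 0, so f(x) = g(x) · h(x) with h(x) = 2 - 2·x. Hence g | f, i.e. f ∈ (g).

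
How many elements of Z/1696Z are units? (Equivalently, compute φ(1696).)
An element a ∈ Z/1696Z is a unit iff gcd(a, 1696) = 1, so the number of units is φ(1696). φ is multiplicative, with φ(p^e) = p^e − p^(e−1). Factorise 1696 = 2^5 · 53. Then
  φ(1696) = (2^5 − 2^4) · (53 − 1) = 16 · 52 = 832.

Final answer: Z/1696Z has φ(1696) = 832 units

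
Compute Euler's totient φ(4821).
φ(4821) = 3212

φ is multiplicative, with φ(p^e) = p^e − p^(e−1). Factorise 4821 = 3 · 1607. Then
  φ(4821) = (3 − 1) · (1607 − 1) = 2 · 1606 = 3212.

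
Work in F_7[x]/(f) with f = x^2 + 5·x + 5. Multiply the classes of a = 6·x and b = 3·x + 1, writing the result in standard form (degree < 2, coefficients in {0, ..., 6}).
a · b ≡ 1 (mod f(x))

Multiply as integer polynomials: a · b = 18·x^2 + 6·x. Reducing coefficients mod 7: a · b ≡ 4·x^2 + 6·x. Now divide by f(x) = x^2 + 5·x + 5 in F_7[x], eliminating the leading term at each step:
  leading term 4·x^2: subtract (4)·f(x) = 4·x^2 + 6·x + 6, leaving 1 (coefficients mod 7)
The degree is now < 2, so this is the remainder. Hence a · b ≡ 1 in F_7[x]/(f).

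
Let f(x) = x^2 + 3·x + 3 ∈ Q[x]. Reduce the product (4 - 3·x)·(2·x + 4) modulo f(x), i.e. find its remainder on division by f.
a · b ≡ 14·x + 34 (mod f(x))

First multiply in Q[x] without reducing: a · b = -6·x^2 - 4·x + 16. Now divide by f(x) = x^2 + 3·x + 3, eliminating the leading term at each step:
  leading term -6·x^2: subtract (-6)·f(x) = -6·x^2 - 18·x - 18, leaving 14·x + 34
The degree is now < 2, so this is the remainder. Hence a · b ≡ 14·x + 34 in Q[x]/(f).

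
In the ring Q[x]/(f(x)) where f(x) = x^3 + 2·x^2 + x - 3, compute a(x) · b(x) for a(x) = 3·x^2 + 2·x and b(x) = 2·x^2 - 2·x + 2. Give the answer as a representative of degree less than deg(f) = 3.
a · b ≡ 24·x^2 + 36·x - 42 (mod f(x))

First multiply in Q[x] without reducing: a · b = 6·x^4 - 2·x^3 + 2·x^2 + 4·x. Now divide by f(x) = x^3 + 2·x^2 + x - 3, eliminating the leading term at each step:
  leading term 6·x^4: subtract (6·x)·f(x) = 6·x^4 + 12·x^3 + 6·x^2 - 18·x, leaving -14·x^3 - 4·x^2 + 22·x
  leading term -14·x^3: subtract (-14)·f(x) = -14·x^3 - 28·x^2 - 14·x + 42, leaving 24·x^2 + 36·x - 42
The degree is now < 3, so this is the remainder. Hence a · b ≡ 24·x^2 + 36·x - 42 in Q[x]/(f).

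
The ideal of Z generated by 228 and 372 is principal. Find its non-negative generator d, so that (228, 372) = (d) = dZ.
(228, 372) = (12); d = 12

In the PID Z, (a, b) is generated by gcd(a, b). Compute gcd(372, 228) with the extended Euclidean algorithm, tracking rows (r, s, t) with s·372 + t·228 = r:
  row A: (372, 1, 0)   [1·372 + 0·228 = 372]
  row B: (228, 0, 1)   [0·372 + 1·228 = 228]
  372 = 1·228 + 144   → row C = row A − 1·row B = (144, 1, −1)   [check: 1·372 − 1·228 = 144]
  228 = 1·144 + 84   → row D = row B − 1·row C = (84, −1, 2)   [check: −1·372 + 2·228 = 84]
  144 = 1·84 + 60   → row E = row C − 1·row D = (60, 2, −3)   [check: 2·372 − 3·228 = 60]
  84 = 1·60 + 24   → row F = row D − 1·row E = (24, −3, 5)   [check: −3·372 + 5·228 = 24]
  60 = 2·24 + 12   → row G = row E − 2·row F = (12, 8, −13)   [check: 8·372 − 13·228 = 12]
  24 = 2·12 + 0   → remainder 0, stop. gcd = 12 (last nonzero row G).
So gcd(228, 372) = 12, with Bézout identity 8·372 − 13·228 = 12. Containment (⊇): the Bézout identity exhibits 12 as an element of (228, 372), giving (12) ⊆ (228, 372). Containment (⊆): since 12 | 228 and 12 | 372 (228 = 12·19, 372 = 12·31), every Z-linear combination of 228 and 372 is divisible by 12, so (228, 372) ⊆ (12). Therefore (228, 372) = (12), d = 12.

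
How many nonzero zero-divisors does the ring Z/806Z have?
Z/806Z has 445 nonzero zero-divisors

In Z/806Z each nonzero element is either a unit (gcd with 806 is 1) or a zero-divisor (gcd > 1). The number of units is φ(806): factorise 806 = 2 · 13 · 31, so φ(806) = (2 − 1) · (13 − 1) · (31 − 1) = 1 · 12 · 30 = 360. The nonzero elements number 806 − 1 = 805. Hence the nonzero zero-divisors number 805 − 360 = 445.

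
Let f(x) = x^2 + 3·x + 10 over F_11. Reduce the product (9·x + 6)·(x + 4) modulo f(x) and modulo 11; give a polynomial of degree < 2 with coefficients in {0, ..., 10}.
a · b ≡ 4·x (mod f(x))

Multiply as integer polynomials: a · b = 9·x^2 + 42·x + 24. Reducing coefficients mod 11: a · b ≡ 9·x^2 + 9·x + 2. Now divide by f(x) = x^2 + 3·x + 10 in F_11[x], eliminating the leading term at each step:
  leading term 9·x^2: subtract (9)·f(x) = 9·x^2 + 5·x + 2, leaving 4·x (coefficients mod 11)
The degree is now < 2, so this is the remainder. Hence a · b ≡ 4·x in F_11[x]/(f).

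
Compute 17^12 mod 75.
61

Use repeated squaring. Binary(12) = 1100. Walk through the bits of the exponent 12 left-to-right: at each bit after the leading one, square the running value, then multiply by 17 if the bit is 1 (always reducing mod 75):
  bit 1 = 1 (leading): start with 17.
  bit 2 = 1: square 17^2 = 289 ≡ 64; bit is 1, so multiply 64·17 = 1088 ≡ 38 (mod 75).
  bit 3 = 0: square 38^2 = 1444 ≡ 19 (mod 75).
  bit 4 = 0: square 19^2 = 361 ≡ 61 (mod 75).
Final value: 17^12 ≡ 61 (mod 75).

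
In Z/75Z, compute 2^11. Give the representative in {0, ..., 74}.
23

Use repeated squaring. Binary(11) = 1011. Walk through the bits of the exponent 11 left-to-right: at each bit after the leading one, square the running value, then multiply by 2 if the bit is 1 (always reducing mod 75):
  bit 1 = 1 (leading): start with 2.
  bit 2 = 0: square 2^2 = 4 (mod 75).
  bit 3 = 1: square 4^2 = 16; bit is 1, so multiply 16·2 = 32 (mod 75).
  bit 4 = 1: square 32^2 = 1024 ≡ 49; bit is 1, so multiply 49·2 = 98 ≡ 23 (mod 75).
Final value: 2^11 ≡ 23 (mod 75).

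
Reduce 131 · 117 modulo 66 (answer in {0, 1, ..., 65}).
Reduce the factors first: 131 ≡ 65, 117 ≡ 51 (mod 66), so 131 · 117 ≡ 65 · 51 (mod 66). 65 · 51 = 3315. Dividing by 66: 3315 = 50·66 + 15. So (131 · 117) mod 66 = 15.

Final answer: 15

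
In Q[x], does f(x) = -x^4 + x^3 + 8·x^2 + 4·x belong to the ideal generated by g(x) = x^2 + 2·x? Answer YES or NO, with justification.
In Q[x] the ideal (g) consists of all multiples of g, so f ∈ (g) iff g | f, i.e. iff the remainder of f on division by g is 0. Divide f by g (g is monic, so eliminate the leading term of the running remainder at each step):
  leading term -x^4: subtract (-x^2)·g(x) = -x^4 - 2·x^3, leaving 3·x^3 + 8·x^2 + 4·x
  leading term 3·x^3: subtract (3·x)·g(x) = 3·x^3 + 6·x^2, leaving 2·x^2 + 4·x
  leading term 2·x^2: subtract (2)·g(x) = 2·x^2 + 4·x, leaving 0
The remainder is 0, so f(x) = g(x) · h(x) with h(x) = -x^2 + 3·x + 2. Hence g | f, i.e. f ∈ (g).

Final answer: YES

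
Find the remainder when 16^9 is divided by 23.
8

Use repeated squaring. Binary(9) = 1001. Walk through the bits of the exponent 9 left-to-right: at each bit after the leading one, square the running value, then multiply by 16 if the bit is 1 (always reducing mod 23):
  bit 1 = 1 (leading): start with 16.
  bit 2 = 0: square 16^2 = 256 ≡ 3 (mod 23).
  bit 3 = 0: square 3^2 = 9 (mod 23).
  bit 4 = 1: square 9^2 = 81 ≡ 12; bit is 1, so multiply 12·16 = 192 ≡ 8 (mod 23).
Final value: 16^9 ≡ 8 (mod 23).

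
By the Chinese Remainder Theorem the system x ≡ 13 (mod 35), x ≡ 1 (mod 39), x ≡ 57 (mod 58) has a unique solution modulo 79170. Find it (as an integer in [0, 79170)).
x ≡ 17863 (mod 79170); the representative in [0, 79170) is 17863

The moduli 35, 39, 58 are pairwise coprime, so by the CRT there is a unique solution mod 35·39·58 = 79170.
Solve by successive substitution. Start with x ≡ 13 (mod 35).
  Combine with x ≡ 1 (mod 39): write x = 13 + 35·t and require 13 + 35·t ≡ 1 (mod 39), i.e. 35·t ≡ 1 − 13 ≡ 27 (mod 39). Since 35^(−1) ≡ 29 (mod 39), t ≡ 29·27 ≡ 3 (mod 39). So x ≡ 13 + 35·3 = 118 (mod 1365).
  Combine with x ≡ 57 (mod 58): write x = 118 + 1365·t and require 118 + 1365·t ≡ 57 (mod 58), i.e. 1365·t ≡ 57 − 118 ≡ 55 (mod 58). Since 1365^(−1) ≡ 15 (mod 58) (1365 ≡ 31 (mod 58)), t ≡ 15·55 ≡ 13 (mod 58). So x ≡ 118 + 1365·13 = 17863 (mod 79170).
Unique solution in [0, 79170): x = 17863.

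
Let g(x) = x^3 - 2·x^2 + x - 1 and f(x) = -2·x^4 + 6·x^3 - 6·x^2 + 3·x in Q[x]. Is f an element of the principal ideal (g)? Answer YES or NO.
In Q[x] the ideal (g) consists of all multiples of g, so f ∈ (g) iff g | f, i.e. iff the remainder of f on division by g is 0. Divide f by g (g is monic, so eliminate the leading term of the running remainder at each step):
  leading term -2·x^4: subtract (-2·x)·g(x) = -2·x^4 + 4·x^3 - 2·x^2 + 2·x, leaving 2·x^3 - 4·x^2 + x
  leading term 2·x^3: subtract (2)·g(x) = 2·x^3 - 4·x^2 + 2·x - 2, leaving 2 - x
The remainder r(x) = 2 - x ≠ 0 (and deg r < deg g), so g ∤ f, i.e. f ∉ (g).

Final answer: NO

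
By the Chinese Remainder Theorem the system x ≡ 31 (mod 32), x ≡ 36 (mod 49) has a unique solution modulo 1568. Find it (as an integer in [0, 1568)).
x ≡ 575 (mod 1568); the representative in [0, 1568) is 575

The moduli 32, 49 are pairwise coprime, so by the CRT there is a unique solution mod 32·49 = 1568.
Solve by successive substitution. Start with x ≡ 31 (mod 32).
  Combine with x ≡ 36 (mod 49): write x = 31 + 32·t and require 31 + 32·t ≡ 36 (mod 49), i.e. 32·t ≡ 36 − 31 ≡ 5 (mod 49). Since 32^(−1) ≡ 23 (mod 49), t ≡ 23·5 ≡ 17 (mod 49). So x ≡ 31 + 32·17 = 575 (mod 1568).
Unique solution in [0, 1568): x = 575.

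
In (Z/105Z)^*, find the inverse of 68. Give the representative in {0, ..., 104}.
68^(−1) ≡ 17 (mod 105)

Apply the extended Euclidean algorithm to (105, 68), tracking rows (r, s, t) with s·105 + t·68 = r. Each division r_prev = q·r_cur + r_new produces the new row as (previous row) − q·(current row):
  row A: (105, 1, 0)   [1·105 + 0·68 = 105]
  row B: (68, 0, 1)   [0·105 + 1·68 = 68]
  105 = 1·68 + 37   → row C = row A − 1·row B = (37, 1, −1)   [check: 1·105 − 1·68 = 37]
  68 = 1·37 + 31   → row D = row B − 1·row C = (31, −1, 2)   [check: −1·105 + 2·68 = 31]
  37 = 1·31 + 6   → row E = row C − 1·row D = (6, 2, −3)   [check: 2·105 − 3·68 = 6]
  31 = 5·6 + 1   → row F = row D − 5·row E = (1, −11, 17)   [check: −11·105 + 17·68 = 1]
  6 = 6·1 + 0   → remainder 0, stop. gcd = 1 (last nonzero row F).
The gcd is 1, so 68 is invertible mod 105. The last nonzero row gives −11·105 + 17·68 = 1, so t = 17. So 68^(−1) ≡ 17 (mod 105). Verify: 68 · 17 = 1156 ≡ 1 (mod 105). ✓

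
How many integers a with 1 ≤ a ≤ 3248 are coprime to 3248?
The number of a ∈ {1, ..., 3248} with gcd(a, 3248) = 1 is by definition Euler's totient φ(3248). φ is multiplicative, with φ(p^e) = p^e − p^(e−1). Factorise 3248 = 2^4 · 7 · 29. Then
  φ(3248) = (2^4 − 2^3) · (7 − 1) · (29 − 1) = 8 · 6 · 28 = 1344.
So there are 1344 such integers.

Final answer: 1344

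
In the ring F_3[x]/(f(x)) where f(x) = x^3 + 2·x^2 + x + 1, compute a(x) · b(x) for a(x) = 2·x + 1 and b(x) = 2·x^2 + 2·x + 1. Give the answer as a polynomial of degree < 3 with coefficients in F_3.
a · b ≡ x^2 (mod f(x))

Multiply as integer polynomials: a · b = 4·x^3 + 6·x^2 + 4·x + 1. Reducing coefficients mod 3: a · b ≡ x^3 + x + 1. Now divide by f(x) = x^3 + 2·x^2 + x + 1 in F_3[x], eliminating the leading term at each step:
  leading term x^3: subtract (1)·f(x) = x^3 + 2·x^2 + x + 1, leaving x^2 (coefficients mod 3)
The degree is now < 3, so this is the remainder. Hence a · b ≡ x^2 in F_3[x]/(f).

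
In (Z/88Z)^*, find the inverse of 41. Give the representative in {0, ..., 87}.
Apply the extended Euclidean algorithm to (88, 41), tracking rows (r, s, t) with s·88 + t·41 = r. Each division r_prev = q·r_cur + r_new produces the new row as (previous row) − q·(current row):
  row A: (88, 1, 0)   [1·88 + 0·41 = 88]
  row B: (41, 0, 1)   [0·88 + 1·41 = 41]
  88 = 2·41 + 6   → row C = row A − 2·row B = (6, 1, −2)   [check: 1·88 − 2·41 = 6]
  41 = 6·6 + 5   → row D = row B − 6·row C = (5, −6, 13)   [check: −6·88 + 13·41 = 5]
  6 = 1·5 + 1   → row E = row C − 1·row D = (1, 7, −15)   [check: 7·88 − 15·41 = 1]
  5 = 5·1 + 0   → remainder 0, stop. gcd = 1 (last nonzero row E).
The gcd is 1, so 41 is invertible mod 88. The last nonzero row gives 7·88 − 15·41 = 1, so t = −15. So 41^(−1) ≡ −15 ≡ 73 (mod 88). Verify: 41 · 73 = 2993 ≡ 1 (mod 88). ✓

Final answer: 41^(−1) ≡ 73 (mod 88)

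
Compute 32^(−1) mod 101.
32^(−1) ≡ 60 (mod 101)

Apply the extended Euclidean algorithm to (101, 32), tracking rows (r, s, t) with s·101 + t·32 = r. Each division r_prev = q·r_cur + r_new produces the new row as (previous row) − q·(current row):
  row A: (101, 1, 0)   [1·101 + 0·32 = 101]
  row B: (32, 0, 1)   [0·101 + 1·32 = 32]
  101 = 3·32 + 5   → row C = row A − 3·row B = (5, 1, −3)   [check: 1·101 − 3·32 = 5]
  32 = 6·5 + 2   → row D = row B − 6·row C = (2, −6, 19)   [check: −6·101 + 19·32 = 2]
  5 = 2·2 + 1   → row E = row C − 2·row D = (1, 13, −41)   [check: 13·101 − 41·32 = 1]
  2 = 2·1 + 0   → remainder 0, stop. gcd = 1 (last nonzero row E).
The gcd is 1, so 32 is invertible mod 101. The last nonzero row gives 13·101 − 41·32 = 1, so t = −41. So 32^(−1) ≡ −41 ≡ 60 (mod 101). Verify: 32 · 60 = 1920 ≡ 1 (mod 101). ✓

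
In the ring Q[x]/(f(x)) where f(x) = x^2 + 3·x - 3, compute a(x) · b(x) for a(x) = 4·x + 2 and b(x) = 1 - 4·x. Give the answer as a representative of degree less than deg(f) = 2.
First multiply in Q[x] without reducing: a · b = -16·x^2 - 4·x + 2. Now divide by f(x) = x^2 + 3·x - 3, eliminating the leading term at each step:
  leading term -16·x^2: subtract (-16)·f(x) = -16·x^2 - 48·x + 48, leaving 44·x - 46
The degree is now < 2, so this is the remainder. Hence a · b ≡ 44·x - 46 in Q[x]/(f).

Final answer: a · b ≡ 44·x - 46 (mod f(x))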